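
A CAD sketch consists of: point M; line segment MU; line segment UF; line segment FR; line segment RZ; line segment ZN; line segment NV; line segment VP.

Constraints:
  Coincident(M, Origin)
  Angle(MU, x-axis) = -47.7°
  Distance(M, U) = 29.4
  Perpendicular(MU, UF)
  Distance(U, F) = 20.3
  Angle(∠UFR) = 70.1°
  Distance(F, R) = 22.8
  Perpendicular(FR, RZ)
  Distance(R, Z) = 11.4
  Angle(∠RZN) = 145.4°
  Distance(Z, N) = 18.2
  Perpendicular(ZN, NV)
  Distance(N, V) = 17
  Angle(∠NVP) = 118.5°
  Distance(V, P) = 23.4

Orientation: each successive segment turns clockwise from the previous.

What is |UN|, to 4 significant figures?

9.168

M is at the origin; MU runs at -47.7° with length 29.4, so U = (19.79, -21.75). The perpendicularity gives UF at right angles to MU, so UF runs at -137.7°; with |UF| = 20.3, F = (4.772, -35.41). ∠UFR = 70.1° gives FR at 112.4° from the x-axis; with |FR| = 22.8, R = (-3.916, -14.33). FR is perpendicular to RZ, so RZ runs at 22.40°; with |RZ| = 11.4, Z = (6.623, -9.983). ∠RZN = 145.4° gives ZN at -12.20° from the x-axis; with |ZN| = 18.2, N = (24.41, -13.83). Then |UN| = |N − U| = 9.168.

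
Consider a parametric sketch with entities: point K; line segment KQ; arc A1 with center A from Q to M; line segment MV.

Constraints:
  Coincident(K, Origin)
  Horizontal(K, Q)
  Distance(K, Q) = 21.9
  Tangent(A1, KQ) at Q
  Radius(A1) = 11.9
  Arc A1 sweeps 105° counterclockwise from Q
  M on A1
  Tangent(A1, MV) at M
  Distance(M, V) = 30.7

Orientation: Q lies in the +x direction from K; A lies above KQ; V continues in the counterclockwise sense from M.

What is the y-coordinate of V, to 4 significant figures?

44.63

K is at the origin; K and Q share the same y with |KQ| = 21.9 and Q on the +x side, so Q = (21.90, 0.000). A1 meets KQ tangentially, so AQ is at right angles to KQ, so A = Q + (0, 11.9) = (21.90, 11.90). On A1, Q sits at bearing -90° from A; a 105° counterclockwise sweep puts M at bearing 15°, so M = A + 11.9·(cos 15°, sin 15°) = (33.39, 14.98). Since A1 is tangent to MV there, AM ⟂ MV, so MV runs along (−sin 15°, cos 15°); with |MV| = 30.7, V = (25.45, 44.63). So V.y = 44.63.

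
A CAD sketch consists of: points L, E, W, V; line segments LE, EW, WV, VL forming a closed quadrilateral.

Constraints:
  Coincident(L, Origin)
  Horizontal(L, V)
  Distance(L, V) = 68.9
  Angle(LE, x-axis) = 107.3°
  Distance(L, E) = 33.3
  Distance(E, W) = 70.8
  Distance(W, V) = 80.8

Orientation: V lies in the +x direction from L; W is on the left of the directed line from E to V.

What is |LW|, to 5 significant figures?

88.997

Checks: |EW| = 70.80 ✓; |WV| = 80.80 ✓.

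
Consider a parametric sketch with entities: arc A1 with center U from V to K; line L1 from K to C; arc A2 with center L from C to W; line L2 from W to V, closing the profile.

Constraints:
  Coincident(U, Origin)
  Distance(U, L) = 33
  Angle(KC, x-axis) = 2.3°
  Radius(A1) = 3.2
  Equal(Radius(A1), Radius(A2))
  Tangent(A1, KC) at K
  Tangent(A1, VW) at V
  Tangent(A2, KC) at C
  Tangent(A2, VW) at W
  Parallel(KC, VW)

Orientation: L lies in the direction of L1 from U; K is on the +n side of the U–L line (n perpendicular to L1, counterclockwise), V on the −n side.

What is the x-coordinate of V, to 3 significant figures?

0.128

U is at the origin and L lies 33.0 along u from U, so L = 33.0·u = (33.0, 1.32). Tangency of A1 to both parallel lines with radius 3.2 puts K and V at U ± 3.2·n: K = (-0.128, 3.20), V = (0.128, -3.20). So V.x = 0.128.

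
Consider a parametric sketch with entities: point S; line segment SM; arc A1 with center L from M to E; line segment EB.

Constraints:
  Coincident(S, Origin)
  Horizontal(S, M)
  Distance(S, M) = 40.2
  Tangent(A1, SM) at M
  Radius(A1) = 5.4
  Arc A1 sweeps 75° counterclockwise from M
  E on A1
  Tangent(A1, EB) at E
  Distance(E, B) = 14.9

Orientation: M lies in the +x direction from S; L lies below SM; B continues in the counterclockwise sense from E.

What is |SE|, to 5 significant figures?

35.212

The tangent condition forces LM to be normal to SM, so L = M + (0, -5.4) = (40.200, -5.4000). On A1, M sits at bearing 90° from L; a 75° counterclockwise sweep puts E at bearing 165°, so E = L + 5.4·(cos 165°, sin 165°) = (34.984, -4.0024). Then |SE| = |E − S| = 35.212.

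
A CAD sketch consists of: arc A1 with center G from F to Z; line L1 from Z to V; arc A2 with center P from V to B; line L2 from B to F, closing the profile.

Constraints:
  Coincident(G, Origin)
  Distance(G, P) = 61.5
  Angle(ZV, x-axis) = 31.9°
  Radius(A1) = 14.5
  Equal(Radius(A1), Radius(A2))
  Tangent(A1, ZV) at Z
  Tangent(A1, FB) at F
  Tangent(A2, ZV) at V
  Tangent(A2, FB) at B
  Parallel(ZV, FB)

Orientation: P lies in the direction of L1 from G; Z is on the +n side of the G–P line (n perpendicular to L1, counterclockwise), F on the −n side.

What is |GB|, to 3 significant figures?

63.2

The slot axis is L1's direction at 31.9°, so u = (cos 31.9°, sin 31.9°) = (0.849, 0.528) and n = (−sin 31.9°, cos 31.9°) = (-0.528, 0.849). G is at the origin and P lies 61.5 along u from G, so P = 61.5·u = (52.2, 32.5). Tangency of A1 to both parallel lines with radius 14.5 puts Z and F at G ± 14.5·n: Z = (-7.66, 12.3), F = (7.66, -12.3). Equal radii place V and B the same way about P: V = P + 14.5·n = (44.5, 44.8), B = P − 14.5·n = (59.9, 20.2). Then |GB| = |B − G| = 63.2.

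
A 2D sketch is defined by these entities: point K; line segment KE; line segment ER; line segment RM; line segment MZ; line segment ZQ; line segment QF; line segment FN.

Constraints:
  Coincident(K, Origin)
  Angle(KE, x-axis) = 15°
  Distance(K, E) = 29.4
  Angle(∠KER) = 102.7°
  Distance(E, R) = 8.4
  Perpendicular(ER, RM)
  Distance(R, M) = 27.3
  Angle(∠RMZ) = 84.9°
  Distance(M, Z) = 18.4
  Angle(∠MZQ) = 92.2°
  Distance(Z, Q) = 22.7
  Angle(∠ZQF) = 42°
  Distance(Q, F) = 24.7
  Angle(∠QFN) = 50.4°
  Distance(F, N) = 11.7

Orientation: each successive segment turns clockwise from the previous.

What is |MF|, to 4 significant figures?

5.382

∠MZQ = 92.2° gives ZQ at 24.80° from the x-axis; with |ZQ| = 22.7, Q = (21.67, 13.99). ∠ZQF = 42.0° gives QF at -113.2° from the x-axis; with |QF| = 24.7, F = (11.94, -8.712). Then |MF| = |F − M| = 5.382.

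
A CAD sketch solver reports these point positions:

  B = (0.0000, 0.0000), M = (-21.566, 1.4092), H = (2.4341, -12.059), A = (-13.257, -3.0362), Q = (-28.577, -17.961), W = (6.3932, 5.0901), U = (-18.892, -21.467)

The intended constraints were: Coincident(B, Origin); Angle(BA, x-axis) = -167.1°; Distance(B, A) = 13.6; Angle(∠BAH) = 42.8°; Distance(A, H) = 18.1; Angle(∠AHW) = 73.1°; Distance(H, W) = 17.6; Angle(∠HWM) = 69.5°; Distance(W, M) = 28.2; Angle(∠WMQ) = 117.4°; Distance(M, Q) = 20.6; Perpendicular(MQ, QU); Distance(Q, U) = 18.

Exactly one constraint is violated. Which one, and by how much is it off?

Distance(Q, U) = 18 — off by 7.70.

B = (0.00, 0.00) ✓; BA at -167.1° ✓; |BA| = 13.60 ✓; ∠BAH = 42.80° ✓; |AH| = 18.10 ✓; ∠AHW = 73.10° ✓; |HW| = 17.60 ✓; ∠HWM = 69.50° ✓; |WM| = 28.20 ✓; ∠WMQ = 117.4° ✓; |MQ| = 20.60 ✓; ∠(MQ, QU) = 90.00° ✓; |QU| = 10.30 ✗.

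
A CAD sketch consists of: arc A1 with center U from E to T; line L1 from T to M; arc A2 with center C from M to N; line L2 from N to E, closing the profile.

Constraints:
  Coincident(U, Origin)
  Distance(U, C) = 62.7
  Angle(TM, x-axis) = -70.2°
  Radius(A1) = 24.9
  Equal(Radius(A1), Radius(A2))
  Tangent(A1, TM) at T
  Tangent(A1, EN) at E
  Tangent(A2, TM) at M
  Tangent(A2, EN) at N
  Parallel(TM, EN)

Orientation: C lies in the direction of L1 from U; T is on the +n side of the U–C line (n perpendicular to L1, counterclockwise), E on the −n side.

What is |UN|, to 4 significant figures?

67.46

Tangency of A1 to both parallel lines with radius 24.9 puts T and E at U ± 24.9·n: T = (23.43, 8.435), E = (-23.43, -8.435). Equal radii place M and N the same way about C: M = C + 24.9·n = (44.67, -50.56), N = C − 24.9·n = (-2.189, -67.43). Then |UN| = |N − U| = 67.46.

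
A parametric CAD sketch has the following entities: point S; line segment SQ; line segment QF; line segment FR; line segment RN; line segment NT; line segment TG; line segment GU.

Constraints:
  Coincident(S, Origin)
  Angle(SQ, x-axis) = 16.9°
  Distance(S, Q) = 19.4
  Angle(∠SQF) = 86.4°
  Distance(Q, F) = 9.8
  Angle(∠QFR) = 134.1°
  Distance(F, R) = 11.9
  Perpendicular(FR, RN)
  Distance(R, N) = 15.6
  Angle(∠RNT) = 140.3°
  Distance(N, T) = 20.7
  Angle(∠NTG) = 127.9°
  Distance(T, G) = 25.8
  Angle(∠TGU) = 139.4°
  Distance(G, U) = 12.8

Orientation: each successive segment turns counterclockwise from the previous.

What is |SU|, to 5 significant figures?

44.561

S is at the origin; SQ runs at 16.9° with length 19.4, so Q = (18.562, 5.6396). ∠SQF = 86.4° gives QF at 110.50° from the x-axis; with |QF| = 9.8, F = (15.130, 14.819). ∠QFR = 134.1° gives FR at 156.40° from the x-axis; with |FR| = 11.9, R = (4.2254, 19.583). FR is perpendicular to RN, so RN runs at -113.60°; with |RN| = 15.6, N = (-2.0200, 5.2879). ∠RNT = 140.3° gives NT at -73.900° from the x-axis; with |NT| = 20.7, T = (3.7204, -14.600). ∠NTG = 127.9° gives TG at -21.800° from the x-axis; with |TG| = 25.8, G = (27.675, -24.182). ∠TGU = 139.4° gives GU at 18.800° from the x-axis; with |GU| = 12.8, U = (39.792, -20.057). Then |SU| = |U − S| = 44.561.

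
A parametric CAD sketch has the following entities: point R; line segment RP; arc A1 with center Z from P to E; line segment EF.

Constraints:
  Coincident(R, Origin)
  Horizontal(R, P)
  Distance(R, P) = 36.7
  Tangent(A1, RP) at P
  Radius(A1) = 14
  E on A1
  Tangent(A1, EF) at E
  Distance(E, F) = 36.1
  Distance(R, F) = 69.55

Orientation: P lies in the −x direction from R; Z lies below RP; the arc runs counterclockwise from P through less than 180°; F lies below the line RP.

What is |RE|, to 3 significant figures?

52.9

R is at the origin; R and P share the same y with |RP| = 36.7 and P on the −x side, so P = (-36.7, 0.00). A1 meets RP tangentially, so ZP is at right angles to RP, so Z = P + (0, -14) = (-36.7, -14.0). Since ZE ⟂ EF (tangency), |ZF| = √(14.0² + 36.1²) = 38.7 regardless of where E sits on A1. So F lies on both circle(R, 69.55) and circle(Z, 38.7); the below-RP intersection is F = (-46.9, -51.3). E is the foot of the tangent from F: E = (-50.6, -15.4).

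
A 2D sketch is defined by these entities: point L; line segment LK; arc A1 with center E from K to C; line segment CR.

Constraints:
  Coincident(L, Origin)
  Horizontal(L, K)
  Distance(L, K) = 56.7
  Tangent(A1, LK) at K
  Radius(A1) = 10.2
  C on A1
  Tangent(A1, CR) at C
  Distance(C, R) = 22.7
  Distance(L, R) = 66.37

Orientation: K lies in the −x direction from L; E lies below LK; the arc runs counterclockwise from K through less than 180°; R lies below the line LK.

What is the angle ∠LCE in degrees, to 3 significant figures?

12.6°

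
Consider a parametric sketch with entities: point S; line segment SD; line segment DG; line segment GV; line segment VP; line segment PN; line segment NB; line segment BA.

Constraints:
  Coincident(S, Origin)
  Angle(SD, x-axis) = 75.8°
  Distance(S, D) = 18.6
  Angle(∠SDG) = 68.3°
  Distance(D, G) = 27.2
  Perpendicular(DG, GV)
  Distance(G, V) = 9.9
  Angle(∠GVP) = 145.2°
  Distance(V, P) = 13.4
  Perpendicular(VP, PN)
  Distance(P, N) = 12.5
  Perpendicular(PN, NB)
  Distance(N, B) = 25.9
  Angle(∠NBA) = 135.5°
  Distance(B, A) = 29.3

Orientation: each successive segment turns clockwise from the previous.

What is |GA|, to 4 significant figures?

28.74

S is at the origin; SD runs at 75.8° with length 18.6, so D = (4.563, 18.03). ∠SDG = 68.3° gives DG at -35.90° from the x-axis; with |DG| = 27.2, G = (26.60, 2.082). The perpendicularity gives GV at right angles to DG, so GV runs at -125.9°; with |GV| = 9.9, V = (20.79, -5.937). ∠GVP = 145.2° gives VP at -160.7° from the x-axis; with |VP| = 13.4, P = (8.144, -10.37). The perpendicularity gives PN at right angles to VP, so PN runs at 109.3°; with |PN| = 12.5, N = (4.012, 1.432). PN is perpendicular to NB, so NB runs at 19.30°; with |NB| = 25.9, B = (28.46, 9.992). ∠NBA = 135.5° gives BA at -25.20° from the x-axis; with |BA| = 29.3, A = (54.97, -2.483). Then |GA| = |A − G| = 28.74.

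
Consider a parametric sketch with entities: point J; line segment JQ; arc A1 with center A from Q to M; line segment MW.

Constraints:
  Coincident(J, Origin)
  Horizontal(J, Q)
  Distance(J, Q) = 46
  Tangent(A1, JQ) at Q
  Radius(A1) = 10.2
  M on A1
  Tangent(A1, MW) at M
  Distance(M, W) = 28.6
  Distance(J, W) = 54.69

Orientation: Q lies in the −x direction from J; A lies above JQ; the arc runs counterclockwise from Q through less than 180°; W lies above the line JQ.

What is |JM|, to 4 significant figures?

37.46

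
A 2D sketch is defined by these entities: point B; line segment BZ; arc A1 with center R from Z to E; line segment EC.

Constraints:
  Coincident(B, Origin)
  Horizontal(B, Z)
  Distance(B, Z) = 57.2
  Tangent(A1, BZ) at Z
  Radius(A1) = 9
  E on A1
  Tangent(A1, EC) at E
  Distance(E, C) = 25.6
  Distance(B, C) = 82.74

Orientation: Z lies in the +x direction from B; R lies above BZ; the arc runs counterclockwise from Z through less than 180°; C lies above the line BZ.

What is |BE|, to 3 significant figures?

64.9

B is at the origin; B and Z share the same y with |BZ| = 57.2 and Z on the +x side, so Z = (57.2, 0.00). Since A1 is tangent to BZ there, RZ ⟂ BZ, so R = Z + (0, 9) = (57.2, 9.00). Since RE ⟂ EC (tangency), |RC| = √(9.0² + 25.6²) = 27.1 regardless of where E sits on A1. So C lies on both circle(B, 82.74) and circle(R, 27.1); the above-BZ intersection is C = (78.7, 25.6). E is the foot of the tangent from C: E = (64.7, 4.10).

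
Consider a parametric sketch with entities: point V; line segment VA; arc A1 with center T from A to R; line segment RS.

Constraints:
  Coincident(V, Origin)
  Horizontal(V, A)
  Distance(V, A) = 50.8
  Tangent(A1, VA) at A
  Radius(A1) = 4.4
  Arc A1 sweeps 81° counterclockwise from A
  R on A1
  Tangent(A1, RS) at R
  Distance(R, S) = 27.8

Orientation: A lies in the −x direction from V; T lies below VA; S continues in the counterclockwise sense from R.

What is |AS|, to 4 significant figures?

32.36

V is at the origin; V and A share the same y with |VA| = 50.8 and A on the −x side, so A = (-50.80, 0.000). A1 meets VA tangentially, so TA is at right angles to VA, so T = A + (0, -4.4) = (-50.80, -4.400). On A1, A sits at bearing 90° from T; an 81° counterclockwise sweep puts R at bearing 171°, so R = T + 4.4·(cos 171°, sin 171°) = (-55.15, -3.712). Since A1 is tangent to RS there, TR ⟂ RS, so RS runs along (−sin 171°, cos 171°); with |RS| = 27.8, S = (-59.49, -31.17). Then |AS| = |S − A| = 32.36.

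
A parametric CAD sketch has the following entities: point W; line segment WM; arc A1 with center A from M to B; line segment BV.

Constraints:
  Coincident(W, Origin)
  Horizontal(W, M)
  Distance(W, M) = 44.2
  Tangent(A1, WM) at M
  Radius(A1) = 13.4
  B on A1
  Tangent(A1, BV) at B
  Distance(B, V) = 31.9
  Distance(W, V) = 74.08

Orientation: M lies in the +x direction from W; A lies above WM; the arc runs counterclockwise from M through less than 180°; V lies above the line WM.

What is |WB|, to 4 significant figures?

58.98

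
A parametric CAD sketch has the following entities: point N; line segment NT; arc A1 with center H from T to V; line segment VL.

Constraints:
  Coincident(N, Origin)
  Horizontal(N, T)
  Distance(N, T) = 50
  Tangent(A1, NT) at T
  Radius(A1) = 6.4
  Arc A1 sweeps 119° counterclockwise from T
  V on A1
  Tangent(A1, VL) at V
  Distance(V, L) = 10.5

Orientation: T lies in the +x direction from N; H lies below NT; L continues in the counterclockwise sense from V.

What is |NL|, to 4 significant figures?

52.90

N is at the origin; N and T share the same y with |NT| = 50.0 and T on the +x side, so T = (50.00, 0.000). A1 meets NT tangentially, so HT is at right angles to NT, so H = T + (0, -6.4) = (50.00, -6.400). On A1, T sits at bearing 90° from H; a 119° counterclockwise sweep puts V at bearing 209°, so V = H + 6.4·(cos 209°, sin 209°) = (44.40, -9.503). The tangent condition forces HV to be normal to VL, so VL runs along (−sin 209°, cos 209°); with |VL| = 10.5, L = (49.49, -18.69). Then |NL| = |L − N| = 52.90.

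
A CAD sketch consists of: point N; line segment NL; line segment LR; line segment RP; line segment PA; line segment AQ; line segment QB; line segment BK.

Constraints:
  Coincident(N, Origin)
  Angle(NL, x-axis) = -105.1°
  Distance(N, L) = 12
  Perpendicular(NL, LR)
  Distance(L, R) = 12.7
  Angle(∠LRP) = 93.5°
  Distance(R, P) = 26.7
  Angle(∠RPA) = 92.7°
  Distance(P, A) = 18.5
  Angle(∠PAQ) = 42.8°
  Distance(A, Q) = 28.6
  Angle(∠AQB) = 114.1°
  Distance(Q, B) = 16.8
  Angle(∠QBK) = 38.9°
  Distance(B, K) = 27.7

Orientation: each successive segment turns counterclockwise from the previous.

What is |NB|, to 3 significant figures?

30.8

N is at the origin; NL runs at -105.1° with length 12.0, so L = (-3.13, -11.6). The perpendicularity gives LR at right angles to NL, so LR runs at -15.1°; with |LR| = 12.7, R = (9.14, -14.9). ∠LRP = 93.5° gives RP at 71.4° from the x-axis; with |RP| = 26.7, P = (17.7, 10.4). ∠RPA = 92.7° gives PA at 159° from the x-axis; with |PA| = 18.5, A = (0.415, 17.1). ∠PAQ = 42.8° gives AQ at -64.1° from the x-axis; with |AQ| = 28.6, Q = (12.9, -8.60). ∠AQB = 114.1° gives QB at 1.80° from the x-axis; with |QB| = 16.8, B = (29.7, -8.07). Then |NB| = |B − N| = 30.8.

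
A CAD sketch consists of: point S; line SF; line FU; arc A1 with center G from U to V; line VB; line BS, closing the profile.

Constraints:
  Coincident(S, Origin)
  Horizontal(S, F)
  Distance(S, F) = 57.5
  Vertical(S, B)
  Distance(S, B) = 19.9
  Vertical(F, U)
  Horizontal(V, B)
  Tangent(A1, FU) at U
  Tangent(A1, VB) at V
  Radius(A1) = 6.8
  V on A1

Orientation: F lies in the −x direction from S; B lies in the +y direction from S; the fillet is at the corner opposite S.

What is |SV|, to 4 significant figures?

54.47

The virtual corner opposite S is at (-57.50, 19.90). The tangent condition forces GU to be normal to FU and A1 meets VB tangentially, so GV is at right angles to VB, with radius 6.8, so the center G sits 6.8 in from both sides at G = (-50.70, 13.10). That places the tangent points at U = (-57.50, 13.10) on FU and V = (-50.70, 19.90) on VB. Then |SV| = |V − S| = 54.47.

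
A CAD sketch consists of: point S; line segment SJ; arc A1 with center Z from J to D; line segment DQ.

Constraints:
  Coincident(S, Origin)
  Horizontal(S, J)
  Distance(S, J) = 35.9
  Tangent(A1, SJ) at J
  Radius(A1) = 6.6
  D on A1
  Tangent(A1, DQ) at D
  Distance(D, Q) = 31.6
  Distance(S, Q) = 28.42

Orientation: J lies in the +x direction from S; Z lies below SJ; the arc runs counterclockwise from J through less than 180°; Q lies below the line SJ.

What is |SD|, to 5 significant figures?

30.954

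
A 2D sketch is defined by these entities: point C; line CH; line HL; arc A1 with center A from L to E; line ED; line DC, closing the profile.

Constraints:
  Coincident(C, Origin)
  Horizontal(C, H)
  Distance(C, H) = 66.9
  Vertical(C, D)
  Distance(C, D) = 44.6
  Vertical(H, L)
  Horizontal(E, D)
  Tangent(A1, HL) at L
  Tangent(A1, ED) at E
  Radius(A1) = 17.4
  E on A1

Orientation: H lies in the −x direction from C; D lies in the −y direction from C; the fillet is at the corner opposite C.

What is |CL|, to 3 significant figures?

72.2

C is at the origin; C and H share the same y with |CH| = 66.9 and H on the −x side, so H = (-66.9, 0.00). CD is vertical with |CD| = 44.6 and D on the −y side, so D = (0.00, -44.6). The virtual corner opposite C is at (-66.9, -44.6). A1 meets HL tangentially, so AL is at right angles to HL and the tangent condition forces AE to be normal to ED, with radius 17.4, so the center A sits 17.4 in from both sides at A = (-49.5, -27.2). That places the tangent points at L = (-66.9, -27.2) on HL and E = (-49.5, -44.6) on ED. Then |CL| = |L − C| = 72.2.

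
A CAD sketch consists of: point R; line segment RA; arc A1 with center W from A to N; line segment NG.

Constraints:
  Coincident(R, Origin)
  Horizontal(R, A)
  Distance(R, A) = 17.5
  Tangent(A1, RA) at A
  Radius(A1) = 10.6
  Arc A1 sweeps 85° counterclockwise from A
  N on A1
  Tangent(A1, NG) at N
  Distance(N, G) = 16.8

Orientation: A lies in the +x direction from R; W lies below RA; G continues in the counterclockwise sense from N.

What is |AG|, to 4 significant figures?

29.02

On A1, A sits at bearing 90° from W; an 85° counterclockwise sweep puts N at bearing 175°, so N = W + 10.6·(cos 175°, sin 175°) = (6.940, -9.676). Tangency of A1 to NG means the radius WN is perpendicular to NG, so NG runs along (−sin 175°, cos 175°); with |NG| = 16.8, G = (5.476, -26.41). Then |AG| = |G − A| = 29.02.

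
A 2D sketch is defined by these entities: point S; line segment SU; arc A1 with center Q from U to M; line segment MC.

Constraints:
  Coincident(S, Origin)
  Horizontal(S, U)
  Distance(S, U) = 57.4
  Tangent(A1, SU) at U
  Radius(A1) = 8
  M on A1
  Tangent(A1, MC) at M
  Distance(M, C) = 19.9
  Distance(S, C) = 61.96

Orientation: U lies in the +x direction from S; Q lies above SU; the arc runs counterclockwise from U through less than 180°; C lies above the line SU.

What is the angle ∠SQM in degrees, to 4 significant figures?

158.6°

Checks: S = (0.00, 0.00) ✓; |QM| = 8.000 ✓; ∠(QM, MC) = 90.00° ✓; |MC| = 19.90 ✓; |SC| = 61.96 ✓.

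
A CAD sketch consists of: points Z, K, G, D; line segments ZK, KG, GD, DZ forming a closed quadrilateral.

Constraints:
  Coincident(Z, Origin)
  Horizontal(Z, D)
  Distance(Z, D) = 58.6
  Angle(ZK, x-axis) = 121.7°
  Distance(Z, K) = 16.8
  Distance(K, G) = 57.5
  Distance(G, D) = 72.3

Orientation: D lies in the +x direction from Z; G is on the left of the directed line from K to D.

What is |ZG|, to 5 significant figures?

66.465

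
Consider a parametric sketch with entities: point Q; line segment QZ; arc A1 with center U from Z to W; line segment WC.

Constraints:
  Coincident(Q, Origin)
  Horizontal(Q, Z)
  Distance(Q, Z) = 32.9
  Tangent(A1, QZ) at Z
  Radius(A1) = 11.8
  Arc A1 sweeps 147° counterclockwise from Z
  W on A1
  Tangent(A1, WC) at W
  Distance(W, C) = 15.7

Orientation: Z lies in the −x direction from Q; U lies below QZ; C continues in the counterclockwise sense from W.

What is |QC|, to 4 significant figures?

39.99

On A1, Z sits at bearing 90° from U; a 147° counterclockwise sweep puts W at bearing 237°, so W = U + 11.8·(cos 237°, sin 237°) = (-39.33, -21.70). A1 meets WC tangentially, so UW is at right angles to WC, so WC runs along (−sin 237°, cos 237°); with |WC| = 15.7, C = (-26.16, -30.25). Then |QC| = |C − Q| = 39.99.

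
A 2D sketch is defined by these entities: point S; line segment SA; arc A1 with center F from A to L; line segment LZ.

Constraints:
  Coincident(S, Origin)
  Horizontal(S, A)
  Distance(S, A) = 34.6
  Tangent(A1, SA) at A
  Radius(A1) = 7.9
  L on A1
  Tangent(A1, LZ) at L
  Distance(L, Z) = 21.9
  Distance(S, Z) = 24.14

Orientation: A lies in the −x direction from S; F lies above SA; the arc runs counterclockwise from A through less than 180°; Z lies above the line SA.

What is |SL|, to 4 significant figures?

28.73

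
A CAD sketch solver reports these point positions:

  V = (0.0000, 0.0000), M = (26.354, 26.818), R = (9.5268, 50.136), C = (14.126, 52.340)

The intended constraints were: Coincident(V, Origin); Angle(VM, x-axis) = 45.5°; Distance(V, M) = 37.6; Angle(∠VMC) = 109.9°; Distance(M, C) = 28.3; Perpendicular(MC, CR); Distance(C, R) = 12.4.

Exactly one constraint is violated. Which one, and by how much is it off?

Distance(C, R) = 12.4 — off by 7.30.

V = (0.00, 0.00) ✓; VM at 45.50° ✓; |VM| = 37.60 ✓; ∠VMC = 109.9° ✓; |MC| = 28.30 ✓; ∠(MC, CR) = 90.00° ✓; |CR| = 5.100 ✗.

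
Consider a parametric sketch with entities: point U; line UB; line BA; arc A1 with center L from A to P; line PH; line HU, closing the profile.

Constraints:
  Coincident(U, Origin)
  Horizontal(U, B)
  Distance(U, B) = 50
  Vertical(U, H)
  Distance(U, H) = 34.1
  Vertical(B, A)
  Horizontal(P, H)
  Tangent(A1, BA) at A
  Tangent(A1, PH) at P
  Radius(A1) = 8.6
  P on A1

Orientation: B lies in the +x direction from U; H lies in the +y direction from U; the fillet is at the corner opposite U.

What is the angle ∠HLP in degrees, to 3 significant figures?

78.3°

U is at the origin; U and B share the same y with |UB| = 50.0 and B on the +x side, so B = (50.0, 0.00). UH is vertical with |UH| = 34.1 and H on the +y side, so H = (0.00, 34.1). The virtual corner opposite U is at (50.0, 34.1). Tangency of A1 to BA means the radius LA is perpendicular to BA and the tangent condition forces LP to be normal to PH, with radius 8.6, so the center L sits 8.6 in from both sides at L = (41.4, 25.5). That places the tangent points at A = (50.0, 25.5) on BA and P = (41.4, 34.1) on PH. Then cos ∠HLP = LH·LP / (|LH||LP|), giving 78.3°.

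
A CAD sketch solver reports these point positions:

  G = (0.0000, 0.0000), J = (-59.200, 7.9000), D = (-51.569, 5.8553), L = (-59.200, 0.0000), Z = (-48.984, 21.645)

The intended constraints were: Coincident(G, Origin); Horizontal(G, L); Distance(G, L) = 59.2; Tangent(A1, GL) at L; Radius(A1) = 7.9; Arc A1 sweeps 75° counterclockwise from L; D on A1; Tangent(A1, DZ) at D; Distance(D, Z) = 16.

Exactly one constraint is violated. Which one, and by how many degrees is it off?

Tangent(A1, DZ) at D — off by 5.70°.

G = (0.00, 0.00) ✓; G.y = 0.00, L.y = 0.00 ✓; |GL| = 59.20 ✓; ∠(JL, LG) = 90.00° ✓; |JL| = 7.900 ✓; bearing(J→D) − bearing(J→L) = 75.00° ✓; |JD| = 7.900 ✓; ∠(JD, DZ) = 84.30° ✗; |DZ| = 16.00 ✓.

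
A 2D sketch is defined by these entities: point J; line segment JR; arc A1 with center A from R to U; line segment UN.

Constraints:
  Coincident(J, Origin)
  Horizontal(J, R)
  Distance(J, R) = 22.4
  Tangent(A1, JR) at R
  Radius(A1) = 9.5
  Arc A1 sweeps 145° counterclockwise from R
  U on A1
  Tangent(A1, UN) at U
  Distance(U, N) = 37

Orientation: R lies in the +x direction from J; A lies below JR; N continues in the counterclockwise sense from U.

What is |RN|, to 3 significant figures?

45.8

On A1, R sits at bearing 90° from A; a 145° counterclockwise sweep puts U at bearing 235°, so U = A + 9.5·(cos 235°, sin 235°) = (17.0, -17.3). Tangency of A1 to UN means the radius AU is perpendicular to UN, so UN runs along (−sin 235°, cos 235°); with |UN| = 37.0, N = (47.3, -38.5). Then |RN| = |N − R| = 45.8.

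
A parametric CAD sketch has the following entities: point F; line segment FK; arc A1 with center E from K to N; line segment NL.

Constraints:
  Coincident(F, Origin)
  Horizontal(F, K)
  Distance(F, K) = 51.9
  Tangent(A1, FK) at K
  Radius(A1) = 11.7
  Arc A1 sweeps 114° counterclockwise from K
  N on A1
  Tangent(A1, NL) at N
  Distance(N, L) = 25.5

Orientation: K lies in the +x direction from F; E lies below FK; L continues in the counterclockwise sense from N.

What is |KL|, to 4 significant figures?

39.76

On A1, K sits at bearing 90° from E; a 114° counterclockwise sweep puts N at bearing 204°, so N = E + 11.7·(cos 204°, sin 204°) = (41.21, -16.46). Since A1 is tangent to NL there, EN ⟂ NL, so NL runs along (−sin 204°, cos 204°); with |NL| = 25.5, L = (51.58, -39.75). Then |KL| = |L − K| = 39.76.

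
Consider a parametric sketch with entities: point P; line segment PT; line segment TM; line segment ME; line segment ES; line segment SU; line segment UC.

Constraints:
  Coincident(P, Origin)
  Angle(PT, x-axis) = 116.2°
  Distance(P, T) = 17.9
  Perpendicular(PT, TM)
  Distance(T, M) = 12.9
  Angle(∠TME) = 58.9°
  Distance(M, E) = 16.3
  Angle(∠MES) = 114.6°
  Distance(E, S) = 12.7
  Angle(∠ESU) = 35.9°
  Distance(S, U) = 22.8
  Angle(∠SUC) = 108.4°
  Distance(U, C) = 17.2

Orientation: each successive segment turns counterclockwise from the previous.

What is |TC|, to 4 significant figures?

27.65

P is at the origin; PT runs at 116.2° with length 17.9, so T = (-7.903, 16.06). PT ⟂ TM, so TM runs at -153.8°; with |TM| = 12.9, M = (-19.48, 10.37). ∠TME = 58.9° gives ME at -32.70° from the x-axis; with |ME| = 16.3, E = (-5.761, 1.560). ∠MES = 114.6° gives ES at 32.70° from the x-axis; with |ES| = 12.7, S = (4.926, 8.421). ∠ESU = 35.9° gives SU at 176.8° from the x-axis; with |SU| = 22.8, U = (-17.84, 9.693). ∠SUC = 108.4° gives UC at -111.6° from the x-axis; with |UC| = 17.2, C = (-24.17, -6.299). Then |TC| = |C − T| = 27.65.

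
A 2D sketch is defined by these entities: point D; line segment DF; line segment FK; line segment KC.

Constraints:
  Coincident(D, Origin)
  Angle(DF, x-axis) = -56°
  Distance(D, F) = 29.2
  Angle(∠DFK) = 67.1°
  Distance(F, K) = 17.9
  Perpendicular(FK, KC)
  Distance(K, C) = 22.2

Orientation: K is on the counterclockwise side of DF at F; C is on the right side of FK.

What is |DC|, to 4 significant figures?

49.53

D is at the origin; DF runs at -56.0° with length 29.2, so F = 29.2·(cos -56.0°, sin -56.0°) = (16.33, -24.21). ∠DFK = 67.1°, so FK runs at -56.0° + (180° − 67.1°) = 56.90° from the x-axis; with |FK| = 17.9, K = F + 17.9·(cos 56.90°, sin 56.90°) = (26.10, -9.213). The perpendicularity gives KC at right angles to FK; with |KC| = 22.2 on the right of FK, C = K + 22.2·(0.8377, -0.5461) = (44.70, -21.34). Then |DC| = |C − D| = 49.53.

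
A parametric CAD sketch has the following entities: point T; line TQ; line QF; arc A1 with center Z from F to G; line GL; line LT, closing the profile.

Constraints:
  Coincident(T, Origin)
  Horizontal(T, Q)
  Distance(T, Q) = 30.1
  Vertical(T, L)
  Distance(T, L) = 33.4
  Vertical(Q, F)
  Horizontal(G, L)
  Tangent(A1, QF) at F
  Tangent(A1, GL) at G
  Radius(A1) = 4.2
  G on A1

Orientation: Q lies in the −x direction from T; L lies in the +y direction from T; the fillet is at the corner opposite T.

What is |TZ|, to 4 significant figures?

39.03

TL is vertical with |TL| = 33.4 and L on the +y side, so L = (0.000, 33.40). The virtual corner opposite T is at (-30.10, 33.40). Since A1 is tangent to QF there, ZF ⟂ QF and the tangent condition forces ZG to be normal to GL, with radius 4.2, so the center Z sits 4.2 in from both sides at Z = (-25.90, 29.20). Then |TZ| = |Z − T| = 39.03.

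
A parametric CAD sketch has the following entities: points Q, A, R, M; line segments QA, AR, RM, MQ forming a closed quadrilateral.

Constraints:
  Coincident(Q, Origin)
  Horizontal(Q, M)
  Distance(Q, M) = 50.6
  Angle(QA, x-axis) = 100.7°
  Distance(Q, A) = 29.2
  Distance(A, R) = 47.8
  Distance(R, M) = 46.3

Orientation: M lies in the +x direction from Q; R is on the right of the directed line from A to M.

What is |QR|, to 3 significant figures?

18.9

Checks: |AR| = 47.80 ✓; |RM| = 46.30 ✓.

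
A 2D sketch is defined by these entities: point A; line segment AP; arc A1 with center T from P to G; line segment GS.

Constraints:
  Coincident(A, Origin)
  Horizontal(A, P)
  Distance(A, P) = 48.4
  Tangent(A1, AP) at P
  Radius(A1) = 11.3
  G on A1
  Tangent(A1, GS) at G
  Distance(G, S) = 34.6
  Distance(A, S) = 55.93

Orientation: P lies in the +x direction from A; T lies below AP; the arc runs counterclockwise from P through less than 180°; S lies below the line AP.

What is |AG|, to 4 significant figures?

38.53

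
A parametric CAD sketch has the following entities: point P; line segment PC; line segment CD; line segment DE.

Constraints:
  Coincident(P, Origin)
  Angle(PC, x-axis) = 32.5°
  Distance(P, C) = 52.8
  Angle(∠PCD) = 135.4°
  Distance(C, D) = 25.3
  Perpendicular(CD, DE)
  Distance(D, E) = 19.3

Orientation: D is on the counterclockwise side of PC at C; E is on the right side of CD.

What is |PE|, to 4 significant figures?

84.46

P is at the origin; PC runs at 32.5° with length 52.8, so C = 52.8·(cos 32.5°, sin 32.5°) = (44.53, 28.37). ∠PCD = 135.4°, so CD runs at 32.5° + (180° − 135.4°) = 77.10° from the x-axis; with |CD| = 25.3, D = C + 25.3·(cos 77.10°, sin 77.10°) = (50.18, 53.03). CD is perpendicular to DE; with |DE| = 19.3 on the right of CD, E = D + 19.3·(0.9748, -0.2233) = (68.99, 48.72). Then |PE| = |E − P| = 84.46.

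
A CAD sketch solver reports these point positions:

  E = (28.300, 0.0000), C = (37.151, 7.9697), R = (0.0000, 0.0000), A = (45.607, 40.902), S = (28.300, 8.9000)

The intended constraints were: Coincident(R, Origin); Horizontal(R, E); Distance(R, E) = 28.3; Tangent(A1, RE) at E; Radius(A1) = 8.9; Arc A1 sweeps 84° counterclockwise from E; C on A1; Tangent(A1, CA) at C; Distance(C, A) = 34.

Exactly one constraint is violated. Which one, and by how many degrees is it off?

Tangent(A1, CA) at C — off by 8.40°.

R = (0.00, 0.00) ✓; R.y = 0.00, E.y = 0.00 ✓; |RE| = 28.30 ✓; ∠(SE, ER) = 90.00° ✓; |SE| = 8.900 ✓; bearing(S→C) − bearing(S→E) = 84.00° ✓; |SC| = 8.900 ✓; ∠(SC, CA) = 98.40° ✗; |CA| = 34.00 ✓.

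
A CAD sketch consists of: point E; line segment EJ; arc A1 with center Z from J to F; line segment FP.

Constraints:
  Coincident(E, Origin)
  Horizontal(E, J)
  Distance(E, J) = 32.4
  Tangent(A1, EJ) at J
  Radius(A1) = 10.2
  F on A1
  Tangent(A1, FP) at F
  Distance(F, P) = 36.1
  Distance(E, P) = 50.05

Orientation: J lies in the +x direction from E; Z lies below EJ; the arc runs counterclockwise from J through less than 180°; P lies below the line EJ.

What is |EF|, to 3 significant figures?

24.2

Checks: |ZF| = 10.20 ✓; ∠(ZF, FP) = 90.00° ✓; |FP| = 36.10 ✓; |EP| = 50.05 ✓.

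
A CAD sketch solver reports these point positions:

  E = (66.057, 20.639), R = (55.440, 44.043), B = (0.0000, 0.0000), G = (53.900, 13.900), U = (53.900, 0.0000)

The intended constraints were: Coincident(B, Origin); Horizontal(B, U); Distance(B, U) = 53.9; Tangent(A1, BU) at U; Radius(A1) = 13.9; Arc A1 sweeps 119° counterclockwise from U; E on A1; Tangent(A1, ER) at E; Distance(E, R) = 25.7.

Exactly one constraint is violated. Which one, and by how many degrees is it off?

Tangent(A1, ER) at E — off by 4.60°.

B = (0.00, 0.00) ✓; B.y = 0.00, U.y = 0.00 ✓; |BU| = 53.90 ✓; ∠(GU, UB) = 90.00° ✓; |GU| = 13.90 ✓; bearing(G→E) − bearing(G→U) = 119.0° ✓; |GE| = 13.90 ✓; ∠(GE, ER) = 94.60° ✗; |ER| = 25.70 ✓.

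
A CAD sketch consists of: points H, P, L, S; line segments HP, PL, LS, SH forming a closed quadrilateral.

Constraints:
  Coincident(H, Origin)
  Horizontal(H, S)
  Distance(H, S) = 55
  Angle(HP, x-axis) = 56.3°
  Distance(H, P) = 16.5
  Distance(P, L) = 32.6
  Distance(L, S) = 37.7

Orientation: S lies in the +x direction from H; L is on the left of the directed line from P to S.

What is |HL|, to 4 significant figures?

48.35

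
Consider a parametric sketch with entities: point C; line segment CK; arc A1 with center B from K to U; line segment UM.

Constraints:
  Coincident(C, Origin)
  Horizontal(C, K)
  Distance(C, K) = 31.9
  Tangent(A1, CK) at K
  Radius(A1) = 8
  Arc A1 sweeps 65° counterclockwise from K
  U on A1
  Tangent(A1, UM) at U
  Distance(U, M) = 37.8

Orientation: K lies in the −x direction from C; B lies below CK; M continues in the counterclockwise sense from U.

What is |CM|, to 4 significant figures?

67.46

C is at the origin; C and K share the same y with |CK| = 31.9 and K on the −x side, so K = (-31.90, 0.000). The tangent condition forces BK to be normal to CK, so B = K + (0, -8) = (-31.90, -8.000). On A1, K sits at bearing 90° from B; a 65° counterclockwise sweep puts U at bearing 155°, so U = B + 8.0·(cos 155°, sin 155°) = (-39.15, -4.619). Since A1 is tangent to UM there, BU ⟂ UM, so UM runs along (−sin 155°, cos 155°); with |UM| = 37.8, M = (-55.13, -38.88). Then |CM| = |M − C| = 67.46.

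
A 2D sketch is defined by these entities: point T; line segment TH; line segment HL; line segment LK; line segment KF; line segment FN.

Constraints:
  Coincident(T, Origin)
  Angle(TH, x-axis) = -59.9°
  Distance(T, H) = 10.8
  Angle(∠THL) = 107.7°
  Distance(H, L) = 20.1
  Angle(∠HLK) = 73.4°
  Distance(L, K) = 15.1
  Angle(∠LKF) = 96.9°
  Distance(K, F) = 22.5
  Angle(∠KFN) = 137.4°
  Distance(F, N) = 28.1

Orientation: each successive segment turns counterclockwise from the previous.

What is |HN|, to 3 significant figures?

26.3

T is at the origin; TH runs at -59.9° with length 10.8, so H = (5.42, -9.34). ∠THL = 107.7° gives HL at 12.4° from the x-axis; with |HL| = 20.1, L = (25.0, -5.03). ∠HLK = 73.4° gives LK at 119° from the x-axis; with |LK| = 15.1, K = (17.7, 8.18). ∠LKF = 96.9° gives KF at -158° from the x-axis; with |KF| = 22.5, F = (-3.12, -0.286). ∠KFN = 137.4° gives FN at -115° from the x-axis; with |FN| = 28.1, N = (-15.1, -25.7). Then |HN| = |N − H| = 26.3.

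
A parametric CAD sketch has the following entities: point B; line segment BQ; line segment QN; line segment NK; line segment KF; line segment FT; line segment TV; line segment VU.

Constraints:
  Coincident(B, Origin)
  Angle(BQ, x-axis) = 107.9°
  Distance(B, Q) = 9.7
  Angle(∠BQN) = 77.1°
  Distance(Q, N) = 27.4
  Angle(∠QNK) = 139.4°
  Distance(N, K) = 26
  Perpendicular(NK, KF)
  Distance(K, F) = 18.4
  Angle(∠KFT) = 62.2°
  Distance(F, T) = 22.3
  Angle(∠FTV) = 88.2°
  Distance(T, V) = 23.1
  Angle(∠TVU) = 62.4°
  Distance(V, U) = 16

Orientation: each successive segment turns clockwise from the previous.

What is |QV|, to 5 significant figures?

48.748

B is at the origin; BQ runs at 107.9° with length 9.7, so Q = (-2.9814, 9.2305). ∠BQN = 77.1° gives QN at 5.0000° from the x-axis; with |QN| = 27.4, N = (24.314, 11.619). ∠QNK = 139.4° gives NK at -35.600° from the x-axis; with |NK| = 26.0, K = (45.455, -3.5167). NK ⟂ KF, so KF runs at -125.60°; with |KF| = 18.4, F = (34.744, -18.478). ∠KFT = 62.2° gives FT at 116.60° from the x-axis; with |FT| = 22.3, T = (24.759, 1.4619). ∠FTV = 88.2° gives TV at 24.800° from the x-axis; with |TV| = 23.1, V = (45.729, 11.151). Then |QV| = |V − Q| = 48.748.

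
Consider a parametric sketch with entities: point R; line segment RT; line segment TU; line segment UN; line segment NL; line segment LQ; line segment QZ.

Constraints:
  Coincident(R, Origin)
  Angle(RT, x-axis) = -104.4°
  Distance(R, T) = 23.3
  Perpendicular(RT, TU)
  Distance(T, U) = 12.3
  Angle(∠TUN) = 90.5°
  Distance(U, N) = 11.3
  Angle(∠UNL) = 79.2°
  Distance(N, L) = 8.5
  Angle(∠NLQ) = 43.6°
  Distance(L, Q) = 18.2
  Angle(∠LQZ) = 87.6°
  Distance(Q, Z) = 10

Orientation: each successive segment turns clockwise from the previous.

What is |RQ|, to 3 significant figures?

30.4

R is at the origin; RT runs at -104.4° with length 23.3, so T = (-5.79, -22.6). RT is perpendicular to TU, so TU runs at 166°; with |TU| = 12.3, U = (-17.7, -19.5). ∠TUN = 90.5° gives UN at 76.1° from the x-axis; with |UN| = 11.3, N = (-15.0, -8.54). ∠UNL = 79.2° gives NL at -24.7° from the x-axis; with |NL| = 8.5, L = (-7.27, -12.1). ∠NLQ = 43.6° gives LQ at -161° from the x-axis; with |LQ| = 18.2, Q = (-24.5, -18.0). Then |RQ| = |Q − R| = 30.4.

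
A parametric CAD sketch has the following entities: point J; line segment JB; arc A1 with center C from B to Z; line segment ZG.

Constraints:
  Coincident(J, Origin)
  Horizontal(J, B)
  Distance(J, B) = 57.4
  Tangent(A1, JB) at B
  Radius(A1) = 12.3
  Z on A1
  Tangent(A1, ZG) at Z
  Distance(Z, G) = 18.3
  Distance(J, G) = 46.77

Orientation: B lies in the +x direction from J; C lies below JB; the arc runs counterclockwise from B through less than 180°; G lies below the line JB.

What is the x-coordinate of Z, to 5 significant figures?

45.884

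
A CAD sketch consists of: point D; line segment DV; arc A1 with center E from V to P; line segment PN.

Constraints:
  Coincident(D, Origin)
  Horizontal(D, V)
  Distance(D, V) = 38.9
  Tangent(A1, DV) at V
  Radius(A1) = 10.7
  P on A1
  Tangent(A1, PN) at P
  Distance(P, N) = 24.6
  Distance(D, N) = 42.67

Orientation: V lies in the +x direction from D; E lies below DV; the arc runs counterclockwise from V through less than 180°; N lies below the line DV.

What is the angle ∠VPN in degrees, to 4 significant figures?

138.0°

D is at the origin; DV is horizontal with |DV| = 38.9 and V on the +x side, so V = (38.90, 0.000). A1 meets DV tangentially, so EV is at right angles to DV, so E = V + (0, -10.7) = (38.90, -10.70). Since EP ⟂ PN (tangency), |EN| = √(10.7² + 24.6²) = 26.83 regardless of where P sits on A1. So N lies on both circle(D, 42.67) and circle(E, 26.83); the below-DV intersection is N = (25.71, -34.06). P is the foot of the tangent from N: P = (28.26, -9.590).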